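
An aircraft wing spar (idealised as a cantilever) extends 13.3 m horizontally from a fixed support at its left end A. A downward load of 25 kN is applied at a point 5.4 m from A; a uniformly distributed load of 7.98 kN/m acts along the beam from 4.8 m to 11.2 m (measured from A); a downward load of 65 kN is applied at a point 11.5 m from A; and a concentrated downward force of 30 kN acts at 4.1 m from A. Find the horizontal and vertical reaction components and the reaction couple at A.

Resultant of the distributed load: 7.98 × 6.4 = 51.072 kN at 8 m from A.
ΣF_x = 0: A_x = 0.
ΣF_y = 0: A_y − 25 − 7.98·6.4 − 65 − 30 = 0 → A_y = 171.1 kN.
ΣM about A: M_A − 25·5.4 − (7.98·6.4)·8 − 65·11.5 − 30·4.1 = 0 → M_A = 1414 kN·m.

A_x = 0, A_y = 171.1 kN, M_A = 1414 kN·m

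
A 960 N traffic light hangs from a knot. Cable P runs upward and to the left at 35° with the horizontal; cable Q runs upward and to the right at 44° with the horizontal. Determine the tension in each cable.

T_P = 703.5 N, T_Q = 801.1 N

ΣF_x = 0: −T_P·cos35° + T_Q·cos44° = 0 → T_Q = 1.13876·T_P.
ΣF_y = 0: T_P·sin35° + T_Q·sin44° = 960.
Substitute: T_P·(0.573576 + 1.13876·0.694658) = 960 → T_P = 703.49 ≈ 703.5 N.
Then T_Q = 1.13876 × 703.49 = 801.1 N.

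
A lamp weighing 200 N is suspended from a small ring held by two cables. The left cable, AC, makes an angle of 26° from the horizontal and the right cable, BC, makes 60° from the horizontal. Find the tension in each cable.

ΣF_x = 0: −T_AC·cos26° + T_BC·cos60° = 0 → T_BC = 1.79759·T_AC.
ΣF_y = 0: T_AC·sin26° + T_BC·sin60° = 200.
Substitute: T_AC·(0.438371 + 1.79759·0.866025) = 200 → T_AC = 100.244 ≈ 100.2 N.
Then T_BC = 1.79759 × 100.244 = 180.2 N.

T_AC = 100.2 N, T_BC = 180.2 N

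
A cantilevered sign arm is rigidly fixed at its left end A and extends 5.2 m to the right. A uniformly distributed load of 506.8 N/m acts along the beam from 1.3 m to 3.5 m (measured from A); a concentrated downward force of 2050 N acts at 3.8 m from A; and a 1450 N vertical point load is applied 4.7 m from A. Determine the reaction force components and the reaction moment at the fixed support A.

Resultant of the distributed load: 506.8 × 2.2 = 1114.96 N at 2.4 m from A.
ΣF_x = 0: A_x = 0.
ΣF_y = 0: A_y − 506.8·2.2 − 2050 − 1450 = 0 → A_y = 4615 N.
ΣM about A: M_A − (506.8·2.2)·2.4 − 2050·3.8 − 1450·4.7 = 0 → M_A = 17280 N·m.

A_x = 0, A_y = 4615 N, M_A = 17280 N·m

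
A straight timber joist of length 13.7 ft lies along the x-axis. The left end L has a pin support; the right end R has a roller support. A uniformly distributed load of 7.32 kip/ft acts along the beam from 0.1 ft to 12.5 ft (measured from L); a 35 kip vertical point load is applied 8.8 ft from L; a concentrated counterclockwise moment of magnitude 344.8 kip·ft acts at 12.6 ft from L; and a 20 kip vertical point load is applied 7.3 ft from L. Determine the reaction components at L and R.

Resultant of the distributed load: 7.32 × 12.4 = 90.768 kip at 6.3 ft from L.
Taking moments about L: R_y·13.7 − (7.32·12.4)·6.3 − 35·8.8 + 344.8 − 20·7.3 = 0 → R_y = 681.0384/13.7 = 49.7108 ≈ 49.71 kip.
ΣF_y = 0: L_y + 49.7108 − 7.32·12.4 − 35 − 20 = 0 → L_y = 96.06 kip.
ΣF_x = 0: no horizontal applied forces, so L_x = 0.

L_x = 0, L_y = 96.06 kip, R_y = 49.71 kip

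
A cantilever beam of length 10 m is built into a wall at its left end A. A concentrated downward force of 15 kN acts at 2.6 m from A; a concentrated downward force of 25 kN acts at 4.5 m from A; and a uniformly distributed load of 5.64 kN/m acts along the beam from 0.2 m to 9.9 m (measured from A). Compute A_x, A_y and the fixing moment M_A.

A_x = 0, A_y = 94.71 kN, M_A = 427.8 kN·m

Resultant of the distributed load: 5.64 × 9.7 = 54.708 kN at 5.05 m from A.
ΣF_x = 0: A_x = 0.
ΣF_y = 0: A_y − 15 − 25 − 5.64·9.7 = 0 → A_y = 94.71 kN.
ΣM about A: M_A − 15·2.6 − 25·4.5 − (5.64·9.7)·5.05 = 0 → M_A = 427.8 kN·m.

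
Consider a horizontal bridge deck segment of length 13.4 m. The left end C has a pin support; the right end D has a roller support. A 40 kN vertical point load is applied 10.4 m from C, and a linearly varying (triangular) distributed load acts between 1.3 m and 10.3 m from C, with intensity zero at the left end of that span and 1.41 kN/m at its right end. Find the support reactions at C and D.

Resultant of the triangular load: ½ × 1.41 × 9 = 6.345 kN, acting at 7.3 m from C (one-third of the span from the peak).
ΣM about C: D_y·13.4 − 40·10.4 − (½·1.41·9)·7.3 = 0 → D_y = 462.3185/13.4 = 34.5014 ≈ 34.50 kN.
ΣF_y = 0: C_y + 34.5014 − 40 − ½·1.41·9 = 0 → C_y = 11.84 kN.
ΣF_x = 0: no horizontal applied forces, so C_x = 0.

C_x = 0, C_y = 11.84 kN, D_y = 34.50 kN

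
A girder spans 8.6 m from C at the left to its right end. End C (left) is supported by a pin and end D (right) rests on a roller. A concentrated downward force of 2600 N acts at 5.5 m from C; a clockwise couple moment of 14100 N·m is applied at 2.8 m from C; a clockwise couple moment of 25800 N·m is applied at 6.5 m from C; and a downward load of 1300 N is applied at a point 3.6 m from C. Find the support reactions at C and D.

C_x = 0, C_y = -2947 N, D_y = 6847 N

Taking moments about C: D_y·8.6 − 2600·5.5 − 14100 − 25800 − 1300·3.6 = 0 → D_y = 58880/8.6 = 6846.51 ≈ 6847 N.
ΣF_y = 0: C_y + 6846.51 − 2600 − 1300 = 0 → C_y = -2947 N.
ΣF_x = 0: no horizontal applied forces, so C_x = 0.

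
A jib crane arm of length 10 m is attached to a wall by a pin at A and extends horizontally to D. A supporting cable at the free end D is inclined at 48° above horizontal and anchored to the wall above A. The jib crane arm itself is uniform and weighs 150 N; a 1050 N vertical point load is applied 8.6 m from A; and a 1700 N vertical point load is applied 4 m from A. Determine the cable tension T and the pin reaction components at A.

T = 2231 N, A_x = 1493 N, A_y = 1242 N

ΣM about A: T·sin48°·10 − 150·5 − 1050·8.6 − 1700·4 = 0 → T = 16580/(10·0.743145) = 2231.06 ≈ 2231 N.
ΣF_x = 0: A_x − T·cos48° = 0 → A_x = 2231.06 × 0.669131 = 1493 N.
ΣF_y = 0: A_y + T·sin48° − 150 − 1050 − 1700 = 0 → A_y = 2900 − 2231.06 × 0.743145 = 1242 N.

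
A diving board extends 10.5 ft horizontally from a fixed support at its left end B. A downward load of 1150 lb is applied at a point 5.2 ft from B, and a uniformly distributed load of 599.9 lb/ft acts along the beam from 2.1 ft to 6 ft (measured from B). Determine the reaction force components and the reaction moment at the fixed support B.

Resultant of the distributed load: 599.9 × 3.9 = 2339.61 lb at 4.05 ft from B.
ΣF_x = 0: B_x = 0.
ΣF_y = 0: B_y − 1150 − 599.9·3.9 = 0 → B_y = 3490 lb.
ΣM about B: M_B − 1150·5.2 − (599.9·3.9)·4.05 = 0 → M_B = 15460 lb·ft.

B_x = 0, B_y = 3490 lb, M_B = 15460 lb·ft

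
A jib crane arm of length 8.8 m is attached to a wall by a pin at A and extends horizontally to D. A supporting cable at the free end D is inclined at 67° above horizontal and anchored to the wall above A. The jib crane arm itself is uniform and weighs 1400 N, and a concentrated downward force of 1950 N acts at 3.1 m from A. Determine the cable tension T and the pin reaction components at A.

ΣM about A: T·sin67°·8.8 − 1400·4.4 − 1950·3.1 = 0 → T = 12205/(8.8·0.920505) = 1506.71 ≈ 1507 N.
ΣF_x = 0: A_x − T·cos67° = 0 → A_x = 1506.71 × 0.390731 = 588.7 N.
ΣF_y = 0: A_y + T·sin67° − 1400 − 1950 = 0 → A_y = 3350 − 1506.71 × 0.920505 = 1963 N.

T = 1507 N, A_x = 588.7 N, A_y = 1963 N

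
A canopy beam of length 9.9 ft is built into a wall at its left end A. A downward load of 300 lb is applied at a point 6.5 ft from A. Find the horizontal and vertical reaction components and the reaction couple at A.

ΣF_x = 0: A_x = 0.
ΣF_y = 0: A_y − 300 = 0 → A_y = 300.0 lb.
ΣM about A: M_A − 300·6.5 = 0 → M_A = 1950 lb·ft.

A_x = 0, A_y = 300.0 lb, M_A = 1950 lb·ft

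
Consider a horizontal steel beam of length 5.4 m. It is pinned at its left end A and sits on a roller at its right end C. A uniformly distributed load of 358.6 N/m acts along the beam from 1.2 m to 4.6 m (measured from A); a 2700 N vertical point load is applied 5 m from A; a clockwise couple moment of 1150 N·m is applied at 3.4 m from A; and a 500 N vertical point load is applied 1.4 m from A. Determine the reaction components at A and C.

Resultant of the distributed load: 358.6 × 3.4 = 1219.24 N at 2.9 m from A.
Moments about A: C_y·5.4 − (358.6·3.4)·2.9 − 2700·5 − 1150 − 500·1.4 = 0 → C_y = 18885.796/5.4 = 3497.37 ≈ 3497 N.
ΣF_y = 0: A_y + 3497.37 − 358.6·3.4 − 2700 − 500 = 0 → A_y = 921.9 N.
ΣF_x = 0: no horizontal applied forces, so A_x = 0.

A_x = 0, A_y = 921.9 N, C_y = 3497 N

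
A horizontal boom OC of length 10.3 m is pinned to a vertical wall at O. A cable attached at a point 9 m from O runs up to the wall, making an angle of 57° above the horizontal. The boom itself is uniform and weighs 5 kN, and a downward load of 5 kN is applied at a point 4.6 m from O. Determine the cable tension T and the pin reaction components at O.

T = 6.459 kN, O_x = 3.518 kN, O_y = 4.583 kN

ΣM about O: T·sin57°·9 − 5·5.15 − 5·4.6 = 0 → T = 48.75/(9·0.838671) = 6.45863 ≈ 6.459 kN.
ΣF_x = 0: O_x − T·cos57° = 0 → O_x = 6.45863 × 0.544639 = 3.518 kN.
ΣF_y = 0: O_y + T·sin57° − 5 − 5 = 0 → O_y = 10 − 6.45863 × 0.838671 = 4.583 kN.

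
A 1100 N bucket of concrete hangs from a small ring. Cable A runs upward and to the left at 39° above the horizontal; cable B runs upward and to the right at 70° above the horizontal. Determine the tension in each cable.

T_A = 397.9 N, T_B = 904.1 N

ΣF_x = 0: −T_A·cos39° + T_B·cos70° = 0 → T_B = 2.27222·T_A.
ΣF_y = 0: T_A·sin39° + T_B·sin70° = 1100.
Substitute: T_A·(0.62932 + 2.27222·0.939693) = 1100 → T_A = 397.901 ≈ 397.9 N.
Then T_B = 2.27222 × 397.901 = 904.1 N.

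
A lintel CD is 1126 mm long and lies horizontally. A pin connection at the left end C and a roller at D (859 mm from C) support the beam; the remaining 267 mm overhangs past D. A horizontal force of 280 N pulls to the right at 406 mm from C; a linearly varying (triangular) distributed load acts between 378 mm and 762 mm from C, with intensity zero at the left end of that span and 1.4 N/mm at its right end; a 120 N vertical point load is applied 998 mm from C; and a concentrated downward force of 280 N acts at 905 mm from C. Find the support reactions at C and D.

C_x = -280.0 N, C_y = 36.00 N, D_y = 632.8 N

Resultant of the triangular load: ½ × 1.4 × 384 = 268.8 N, acting at 634 mm from C (one-third of the span from the peak).
Taking moments about C: D_y·859 − (½·1.4·384)·634 − 120·998 − 280·905 = 0 → D_y = 543579.2/859 = 632.805 ≈ 632.8 N.
ΣF_y = 0: C_y + 632.805 − ½·1.4·384 − 120 − 280 = 0 → C_y = 36.00 N.
ΣF_x = 0: C_x + 280 = 0 → C_x = -280.0 N.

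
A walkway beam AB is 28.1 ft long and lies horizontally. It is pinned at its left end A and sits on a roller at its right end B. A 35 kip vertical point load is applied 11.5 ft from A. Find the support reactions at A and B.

Moments about A: B_y·28.1 − 35·11.5 = 0 → B_y = 402.5/28.1 = 14.3238 ≈ 14.32 kip.
ΣF_y = 0: A_y + 14.3238 − 35 = 0 → A_y = 20.68 kip.
ΣF_x = 0: no horizontal applied forces, so A_x = 0.

A_x = 0, A_y = 20.68 kip, B_y = 14.32 kip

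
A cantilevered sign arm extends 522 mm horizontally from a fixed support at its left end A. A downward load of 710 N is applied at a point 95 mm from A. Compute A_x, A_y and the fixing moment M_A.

A_x = 0, A_y = 710.0 N, M_A = 67450 N·mm

ΣF_x = 0: A_x = 0.
ΣF_y = 0: A_y − 710 = 0 → A_y = 710.0 N.
ΣM about A: M_A − 710·95 = 0 → M_A = 67450 N·mm.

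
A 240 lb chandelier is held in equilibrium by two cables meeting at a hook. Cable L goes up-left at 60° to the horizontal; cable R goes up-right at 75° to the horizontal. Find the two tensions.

ΣF_x = 0: −T_L·cos60° + T_R·cos75° = 0 → T_R = 1.93185·T_L.
ΣF_y = 0: T_L·sin60° + T_R·sin75° = 240.
Substitute: T_L·(0.866025 + 1.93185·0.965926) = 240 → T_L = 87.8462 ≈ 87.85 lb.
Then T_R = 1.93185 × 87.8462 = 169.7 lb.

T_L = 87.85 lb, T_R = 169.7 lb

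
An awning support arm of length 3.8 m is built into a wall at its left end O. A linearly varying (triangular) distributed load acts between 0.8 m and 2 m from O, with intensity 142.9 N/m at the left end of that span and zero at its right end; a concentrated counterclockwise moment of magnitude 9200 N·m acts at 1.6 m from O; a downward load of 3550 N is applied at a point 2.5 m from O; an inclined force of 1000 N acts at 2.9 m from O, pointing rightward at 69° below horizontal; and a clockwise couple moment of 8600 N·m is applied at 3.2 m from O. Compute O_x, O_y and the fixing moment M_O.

O_x = -358.4 N, O_y = 4569 N, M_O = 11090 N·m

Resultant of the triangular load: ½ × 142.9 × 1.2 = 85.74 N, acting at 1.2 m from O (one-third of the span from the peak).
ΣF_x = 0: O_x + 1000·cos69° = 0 → O_x = -358.4 N.
ΣF_y = 0: O_y − ½·142.9·1.2 − 3550 − 1000·sin69° = 0 → O_y = 4569 N.
ΣM about O: M_O − (½·142.9·1.2)·1.2 + 9200 − 3550·2.5 − 1000·sin69°·2.9 − 8600 = 0 → M_O = 11090 N·m.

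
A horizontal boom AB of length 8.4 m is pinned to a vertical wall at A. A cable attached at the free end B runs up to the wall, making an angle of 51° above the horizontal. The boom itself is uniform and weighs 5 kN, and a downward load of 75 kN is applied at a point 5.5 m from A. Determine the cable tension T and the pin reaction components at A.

T = 66.41 kN, A_x = 41.79 kN, A_y = 28.39 kN

ΣM about A: T·sin51°·8.4 − 5·4.2 − 75·5.5 = 0 → T = 433.5/(8.4·0.777146) = 66.406 ≈ 66.41 kN.
ΣF_x = 0: A_x − T·cos51° = 0 → A_x = 66.406 × 0.62932 = 41.79 kN.
ΣF_y = 0: A_y + T·sin51° − 5 − 75 = 0 → A_y = 80 − 66.406 × 0.777146 = 28.39 kN.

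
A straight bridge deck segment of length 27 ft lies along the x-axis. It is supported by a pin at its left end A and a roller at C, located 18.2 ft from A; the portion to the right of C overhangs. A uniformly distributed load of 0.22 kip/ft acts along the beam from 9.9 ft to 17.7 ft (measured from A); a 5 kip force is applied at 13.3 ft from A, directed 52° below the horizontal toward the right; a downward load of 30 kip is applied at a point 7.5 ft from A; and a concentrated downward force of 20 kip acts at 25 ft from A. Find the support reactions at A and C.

Resultant of the distributed load: 0.22 × 7.8 = 1.716 kip at 13.8 ft from A.
Moments about A: C_y·18.2 − (0.22·7.8)·13.8 − 5·sin52°·13.3 − 30·7.5 − 20·25 = 0 → C_y = 801.084/18.2 = 44.0156 ≈ 44.02 kip.
ΣF_y = 0: A_y + 44.0156 − 0.22·7.8 − 5·sin52° − 30 − 20 = 0 → A_y = 11.64 kip.
ΣF_x = 0: A_x + 5·cos52° = 0 → A_x = -3.078 kip.

A_x = -3.078 kip, A_y = 11.64 kip, C_y = 44.02 kip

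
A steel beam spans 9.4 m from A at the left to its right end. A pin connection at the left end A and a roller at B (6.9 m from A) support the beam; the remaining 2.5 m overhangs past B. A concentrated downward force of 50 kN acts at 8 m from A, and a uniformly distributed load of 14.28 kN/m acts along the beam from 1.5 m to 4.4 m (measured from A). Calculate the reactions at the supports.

Resultant of the distributed load: 14.28 × 2.9 = 41.412 kN at 2.95 m from A.
Moments about A: B_y·6.9 − 50·8 − (14.28·2.9)·2.95 = 0 → B_y = 522.1654/6.9 = 75.6761 ≈ 75.68 kN.
ΣF_y = 0: A_y + 75.6761 − 50 − 14.28·2.9 = 0 → A_y = 15.74 kN.
ΣF_x = 0: no horizontal applied forces, so A_x = 0.

A_x = 0, A_y = 15.74 kN, B_y = 75.68 kN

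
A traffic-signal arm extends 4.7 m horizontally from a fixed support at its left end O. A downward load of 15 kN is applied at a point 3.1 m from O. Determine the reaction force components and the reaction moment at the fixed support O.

O_x = 0, O_y = 15.00 kN, M_O = 46.50 kN·m

ΣF_x = 0: O_x = 0.
ΣF_y = 0: O_y − 15 = 0 → O_y = 15.00 kN.
ΣM about O: M_O − 15·3.1 = 0 → M_O = 46.50 kN·m.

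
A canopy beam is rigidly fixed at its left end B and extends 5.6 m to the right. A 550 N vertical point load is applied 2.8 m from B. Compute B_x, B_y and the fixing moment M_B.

ΣF_x = 0: B_x = 0.
ΣF_y = 0: B_y − 550 = 0 → B_y = 550.0 N.
ΣM about B: M_B − 550·2.8 = 0 → M_B = 1540 N·m.

B_x = 0, B_y = 550.0 N, M_B = 1540 N·m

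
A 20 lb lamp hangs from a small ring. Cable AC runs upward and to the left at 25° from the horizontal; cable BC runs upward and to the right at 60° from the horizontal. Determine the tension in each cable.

T_AC = 10.04 lb, T_BC = 18.20 lb

ΣF_x = 0: −T_AC·cos25° + T_BC·cos60° = 0 → T_BC = 1.81262·T_AC.
ΣF_y = 0: T_AC·sin25° + T_BC·sin60° = 20.
Substitute: T_AC·(0.422618 + 1.81262·0.866025) = 20 → T_AC = 10.0382 ≈ 10.04 lb.
Then T_BC = 1.81262 × 10.0382 = 18.20 lb.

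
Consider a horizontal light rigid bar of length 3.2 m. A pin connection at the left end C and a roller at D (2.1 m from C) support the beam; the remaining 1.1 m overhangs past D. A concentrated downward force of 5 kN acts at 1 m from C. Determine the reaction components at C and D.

C_x = 0, C_y = 2.619 kN, D_y = 2.381 kN

ΣM about C: D_y·2.1 − 5·1 = 0 → D_y = 5/2.1 = 2.38095 ≈ 2.381 kN.
ΣF_y = 0: C_y + 2.38095 − 5 = 0 → C_y = 2.619 kN.
ΣF_x = 0: no horizontal applied forces, so C_x = 0.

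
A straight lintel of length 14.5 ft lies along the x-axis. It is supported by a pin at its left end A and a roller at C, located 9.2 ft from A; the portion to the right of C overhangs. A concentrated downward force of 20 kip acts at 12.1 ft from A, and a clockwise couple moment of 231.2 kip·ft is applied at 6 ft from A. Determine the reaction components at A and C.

ΣM about A: C_y·9.2 − 20·12.1 − 231.2 = 0 → C_y = 473.2/9.2 = 51.4348 ≈ 51.43 kip.
ΣF_y = 0: A_y + 51.4348 − 20 = 0 → A_y = -31.43 kip.
ΣF_x = 0: no horizontal applied forces, so A_x = 0.

A_x = 0, A_y = -31.43 kip, C_y = 51.43 kip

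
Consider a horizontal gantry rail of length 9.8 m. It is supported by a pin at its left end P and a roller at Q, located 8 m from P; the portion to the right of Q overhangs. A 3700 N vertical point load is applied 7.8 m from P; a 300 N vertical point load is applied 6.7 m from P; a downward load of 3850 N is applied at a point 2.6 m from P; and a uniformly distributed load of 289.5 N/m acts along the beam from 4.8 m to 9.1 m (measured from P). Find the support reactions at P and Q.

Resultant of the distributed load: 289.5 × 4.3 = 1244.85 N at 6.95 m from P.
Taking moments about P: Q_y·8 − 3700·7.8 − 300·6.7 − 3850·2.6 − (289.5·4.3)·6.95 = 0 → Q_y = 49531.7075/8 = 6191.46 ≈ 6191 N.
ΣF_y = 0: P_y + 6191.46 − 3700 − 300 − 3850 − 289.5·4.3 = 0 → P_y = 2903 N.
ΣF_x = 0: no horizontal applied forces, so P_x = 0.

P_x = 0, P_y = 2903 N, Q_y = 6191 N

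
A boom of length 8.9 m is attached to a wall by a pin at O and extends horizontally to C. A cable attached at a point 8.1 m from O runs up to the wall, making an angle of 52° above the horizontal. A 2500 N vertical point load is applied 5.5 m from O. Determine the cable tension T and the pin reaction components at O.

ΣM about O: T·sin52°·8.1 − 2500·5.5 = 0 → T = 13750/(8.1·0.788011) = 2154.2 ≈ 2154 N.
ΣF_x = 0: O_x − T·cos52° = 0 → O_x = 2154.2 × 0.615661 = 1326 N.
ΣF_y = 0: O_y + T·sin52° − 2500 = 0 → O_y = 2500 − 2154.2 × 0.788011 = 802.5 N.

T = 2154 N, O_x = 1326 N, O_y = 802.5 N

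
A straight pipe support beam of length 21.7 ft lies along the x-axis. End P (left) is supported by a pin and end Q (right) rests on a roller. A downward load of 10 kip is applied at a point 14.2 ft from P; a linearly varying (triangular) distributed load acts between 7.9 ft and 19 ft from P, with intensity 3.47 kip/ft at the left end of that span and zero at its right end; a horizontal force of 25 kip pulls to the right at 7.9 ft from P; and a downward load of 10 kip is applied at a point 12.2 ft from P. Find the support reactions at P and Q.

P_x = -25.00 kip, P_y = 16.80 kip, Q_y = 22.46 kip

Resultant of the triangular load: ½ × 3.47 × 11.1 = 19.2585 kip, acting at 11.6 ft from P (one-third of the span from the peak).
Taking moments about P: Q_y·21.7 − 10·14.2 − (½·3.47·11.1)·11.6 − 10·12.2 = 0 → Q_y = 487.3986/21.7 = 22.4608 ≈ 22.46 kip.
ΣF_y = 0: P_y + 22.4608 − 10 − ½·3.47·11.1 − 10 = 0 → P_y = 16.80 kip.
ΣF_x = 0: P_x + 25 = 0 → P_x = -25.00 kip.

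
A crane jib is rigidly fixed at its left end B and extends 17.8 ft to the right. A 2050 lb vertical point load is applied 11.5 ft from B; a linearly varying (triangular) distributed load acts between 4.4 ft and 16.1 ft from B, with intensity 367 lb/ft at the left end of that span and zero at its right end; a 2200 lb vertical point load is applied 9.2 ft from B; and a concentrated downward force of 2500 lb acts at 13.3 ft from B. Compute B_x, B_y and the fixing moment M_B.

Resultant of the triangular load: ½ × 367 × 11.7 = 2146.95 lb, acting at 8.3 ft from B (one-third of the span from the peak).
ΣF_x = 0: B_x = 0.
ΣF_y = 0: B_y − 2050 − ½·367·11.7 − 2200 − 2500 = 0 → B_y = 8897 lb.
ΣM about B: M_B − 2050·11.5 − (½·367·11.7)·8.3 − 2200·9.2 − 2500·13.3 = 0 → M_B = 94880 lb·ft.

B_x = 0, B_y = 8897 lb, M_B = 94880 lb·ft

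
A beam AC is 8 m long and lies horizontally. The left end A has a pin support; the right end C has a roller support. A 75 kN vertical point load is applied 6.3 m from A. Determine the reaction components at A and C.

Taking moments about A: C_y·8 − 75·6.3 = 0 → C_y = 472.5/8 = 59.0625 ≈ 59.06 kN.
ΣF_y = 0: A_y + 59.0625 − 75 = 0 → A_y = 15.94 kN.
ΣF_x = 0: no horizontal applied forces, so A_x = 0.

A_x = 0, A_y = 15.94 kN, C_y = 59.06 kN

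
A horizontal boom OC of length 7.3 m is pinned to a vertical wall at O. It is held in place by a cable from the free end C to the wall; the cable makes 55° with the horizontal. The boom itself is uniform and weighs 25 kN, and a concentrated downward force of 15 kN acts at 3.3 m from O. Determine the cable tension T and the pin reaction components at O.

ΣM about O: T·sin55°·7.3 − 25·3.65 − 15·3.3 = 0 → T = 140.75/(7.3·0.819152) = 23.5375 ≈ 23.54 kN.
ΣF_x = 0: O_x − T·cos55° = 0 → O_x = 23.5375 × 0.573576 = 13.50 kN.
ΣF_y = 0: O_y + T·sin55° − 25 − 15 = 0 → O_y = 40 − 23.5375 × 0.819152 = 20.72 kN.

T = 23.54 kN, O_x = 13.50 kN, O_y = 20.72 kN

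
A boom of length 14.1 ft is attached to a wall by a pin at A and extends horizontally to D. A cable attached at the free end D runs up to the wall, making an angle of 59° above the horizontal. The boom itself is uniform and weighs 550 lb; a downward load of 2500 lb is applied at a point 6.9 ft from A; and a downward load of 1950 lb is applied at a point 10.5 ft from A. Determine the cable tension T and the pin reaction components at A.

ΣM about A: T·sin59°·14.1 − 550·7.05 − 2500·6.9 − 1950·10.5 = 0 → T = 41602.5/(14.1·0.857167) = 3442.19 ≈ 3442 lb.
ΣF_x = 0: A_x − T·cos59° = 0 → A_x = 3442.19 × 0.515038 = 1773 lb.
ΣF_y = 0: A_y + T·sin59° − 550 − 2500 − 1950 = 0 → A_y = 5000 − 3442.19 × 0.857167 = 2049 lb.

T = 3442 lb, A_x = 1773 lb, A_y = 2049 lb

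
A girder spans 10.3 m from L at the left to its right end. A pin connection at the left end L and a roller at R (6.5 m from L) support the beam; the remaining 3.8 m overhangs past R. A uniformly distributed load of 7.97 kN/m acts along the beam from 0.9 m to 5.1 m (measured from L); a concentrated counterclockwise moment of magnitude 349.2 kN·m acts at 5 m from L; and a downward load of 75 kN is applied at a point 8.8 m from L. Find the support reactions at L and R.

Resultant of the distributed load: 7.97 × 4.2 = 33.474 kN at 3 m from L.
Taking moments about L: R_y·6.5 − (7.97·4.2)·3 + 349.2 − 75·8.8 = 0 → R_y = 411.222/6.5 = 63.2649 ≈ 63.26 kN.
ΣF_y = 0: L_y + 63.2649 − 7.97·4.2 − 75 = 0 → L_y = 45.21 kN.
ΣF_x = 0: no horizontal applied forces, so L_x = 0.

L_x = 0, L_y = 45.21 kN, R_y = 63.26 kN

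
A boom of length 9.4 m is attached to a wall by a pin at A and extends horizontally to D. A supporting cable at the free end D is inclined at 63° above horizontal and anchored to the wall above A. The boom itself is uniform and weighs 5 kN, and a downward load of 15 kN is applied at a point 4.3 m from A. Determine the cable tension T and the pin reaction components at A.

ΣM about A: T·sin63°·9.4 − 5·4.7 − 15·4.3 = 0 → T = 88/(9.4·0.891007) = 10.5069 ≈ 10.51 kN.
ΣF_x = 0: A_x − T·cos63° = 0 → A_x = 10.5069 × 0.45399 = 4.770 kN.
ΣF_y = 0: A_y + T·sin63° − 5 − 15 = 0 → A_y = 20 − 10.5069 × 0.891007 = 10.64 kN.

T = 10.51 kN, A_x = 4.770 kN, A_y = 10.64 kN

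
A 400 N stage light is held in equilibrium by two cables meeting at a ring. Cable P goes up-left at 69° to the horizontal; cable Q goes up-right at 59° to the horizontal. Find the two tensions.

T_P = 261.4 N, T_Q = 181.9 N

ΣF_x = 0: −T_P·cos69° + T_Q·cos59° = 0 → T_Q = 0.695809·T_P.
ΣF_y = 0: T_P·sin69° + T_Q·sin59° = 400.
Substitute: T_P·(0.93358 + 0.695809·0.857167) = 400 → T_P = 261.437 ≈ 261.4 N.
Then T_Q = 0.695809 × 261.437 = 181.9 N.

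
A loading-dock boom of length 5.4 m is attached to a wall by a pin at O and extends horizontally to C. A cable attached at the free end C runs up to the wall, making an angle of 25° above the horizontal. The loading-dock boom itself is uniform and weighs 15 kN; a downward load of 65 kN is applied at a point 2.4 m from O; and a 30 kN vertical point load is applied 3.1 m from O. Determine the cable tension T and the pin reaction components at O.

T = 126.9 kN, O_x = 115.0 kN, O_y = 56.39 kN

ΣM about O: T·sin25°·5.4 − 15·2.7 − 65·2.4 − 30·3.1 = 0 → T = 289.5/(5.4·0.422618) = 126.855 ≈ 126.9 kN.
ΣF_x = 0: O_x − T·cos25° = 0 → O_x = 126.855 × 0.906308 = 115.0 kN.
ΣF_y = 0: O_y + T·sin25° − 15 − 65 − 30 = 0 → O_y = 110 − 126.855 × 0.422618 = 56.39 kN.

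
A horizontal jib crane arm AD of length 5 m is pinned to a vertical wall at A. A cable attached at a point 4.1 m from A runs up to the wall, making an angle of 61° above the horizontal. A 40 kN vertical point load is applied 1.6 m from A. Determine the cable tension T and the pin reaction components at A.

T = 17.85 kN, A_x = 8.653 kN, A_y = 24.39 kN

ΣM about A: T·sin61°·4.1 − 40·1.6 = 0 → T = 64/(4.1·0.87462) = 17.8475 ≈ 17.85 kN.
ΣF_x = 0: A_x − T·cos61° = 0 → A_x = 17.8475 × 0.48481 = 8.653 kN.
ΣF_y = 0: A_y + T·sin61° − 40 = 0 → A_y = 40 − 17.8475 × 0.87462 = 24.39 kN.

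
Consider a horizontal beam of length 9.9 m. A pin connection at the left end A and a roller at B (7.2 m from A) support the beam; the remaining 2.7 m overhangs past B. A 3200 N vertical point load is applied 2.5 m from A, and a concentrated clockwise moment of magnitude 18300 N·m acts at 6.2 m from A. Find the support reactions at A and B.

A_x = 0, A_y = -452.8 N, B_y = 3653 N

Taking moments about A: B_y·7.2 − 3200·2.5 − 18300 = 0 → B_y = 26300/7.2 = 3652.78 ≈ 3653 N.
ΣF_y = 0: A_y + 3652.78 − 3200 = 0 → A_y = -452.8 N.
ΣF_x = 0: no horizontal applied forces, so A_x = 0.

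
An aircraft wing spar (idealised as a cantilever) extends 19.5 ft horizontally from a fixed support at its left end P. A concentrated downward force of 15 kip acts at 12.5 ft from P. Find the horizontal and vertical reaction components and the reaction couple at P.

P_x = 0, P_y = 15.00 kip, M_P = 187.5 kip·ft

ΣF_x = 0: P_x = 0.
ΣF_y = 0: P_y − 15 = 0 → P_y = 15.00 kip.
ΣM about P: M_P − 15·12.5 = 0 → M_P = 187.5 kip·ft.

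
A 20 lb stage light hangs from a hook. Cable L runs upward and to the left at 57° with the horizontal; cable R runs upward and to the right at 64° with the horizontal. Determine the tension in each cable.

T_L = 10.23 lb, T_R = 12.71 lb

ΣF_x = 0: −T_L·cos57° + T_R·cos64° = 0 → T_R = 1.24242·T_L.
ΣF_y = 0: T_L·sin57° + T_R·sin64° = 20.
Substitute: T_L·(0.838671 + 1.24242·0.898794) = 20 → T_L = 10.2283 ≈ 10.23 lb.
Then T_R = 1.24242 × 10.2283 = 12.71 lb.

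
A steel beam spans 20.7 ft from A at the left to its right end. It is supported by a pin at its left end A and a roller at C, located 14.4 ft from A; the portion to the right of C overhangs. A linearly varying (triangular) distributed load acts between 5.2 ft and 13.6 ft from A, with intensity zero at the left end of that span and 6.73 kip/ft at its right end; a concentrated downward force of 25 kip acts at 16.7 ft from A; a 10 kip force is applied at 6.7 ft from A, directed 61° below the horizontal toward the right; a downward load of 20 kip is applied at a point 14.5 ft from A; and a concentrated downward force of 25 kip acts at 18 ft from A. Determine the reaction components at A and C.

Resultant of the triangular load: ½ × 6.73 × 8.4 = 28.266 kip, acting at 10.8 ft from A (one-third of the span from the peak).
Taking moments about A: C_y·14.4 − (½·6.73·8.4)·10.8 − 25·16.7 − 10·sin61°·6.7 − 20·14.5 − 25·18 = 0 → C_y = 1521.37/14.4 = 105.651 ≈ 105.7 kip.
ΣF_y = 0: A_y + 105.651 − ½·6.73·8.4 − 25 − 10·sin61° − 20 − 25 = 0 → A_y = 1.361 kip.
ΣF_x = 0: A_x + 10·cos61° = 0 → A_x = -4.848 kip.

A_x = -4.848 kip, A_y = 1.361 kip, C_y = 105.7 kip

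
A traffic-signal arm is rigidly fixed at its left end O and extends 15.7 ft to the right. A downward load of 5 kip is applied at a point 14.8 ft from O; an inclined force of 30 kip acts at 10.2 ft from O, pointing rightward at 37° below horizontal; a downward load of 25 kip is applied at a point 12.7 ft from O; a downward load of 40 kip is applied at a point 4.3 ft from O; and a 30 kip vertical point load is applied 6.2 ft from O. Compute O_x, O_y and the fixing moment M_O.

ΣF_x = 0: O_x + 30·cos37° = 0 → O_x = -23.96 kip.
ΣF_y = 0: O_y − 5 − 30·sin37° − 25 − 40 − 30 = 0 → O_y = 118.1 kip.
ΣM about O: M_O − 5·14.8 − 30·sin37°·10.2 − 25·12.7 − 40·4.3 − 30·6.2 = 0 → M_O = 933.7 kip·ft.

O_x = -23.96 kip, O_y = 118.1 kip, M_O = 933.7 kip·ft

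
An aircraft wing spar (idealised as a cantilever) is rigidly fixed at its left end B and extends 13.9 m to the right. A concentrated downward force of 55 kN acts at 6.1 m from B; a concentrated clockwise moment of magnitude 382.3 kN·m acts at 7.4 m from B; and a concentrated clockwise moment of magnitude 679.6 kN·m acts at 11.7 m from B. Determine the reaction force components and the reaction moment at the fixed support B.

B_x = 0, B_y = 55.00 kN, M_B = 1397 kN·m

ΣF_x = 0: B_x = 0.
ΣF_y = 0: B_y − 55 = 0 → B_y = 55.00 kN.
ΣM about B: M_B − 55·6.1 − 382.3 − 679.6 = 0 → M_B = 1397 kN·m.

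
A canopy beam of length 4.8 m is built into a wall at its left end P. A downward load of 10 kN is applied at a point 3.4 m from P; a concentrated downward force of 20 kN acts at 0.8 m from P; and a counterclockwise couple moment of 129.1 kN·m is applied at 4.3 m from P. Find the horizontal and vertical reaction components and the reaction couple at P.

P_x = 0, P_y = 30.00 kN, M_P = -79.10 kN·m

ΣF_x = 0: P_x = 0.
ΣF_y = 0: P_y − 10 − 20 = 0 → P_y = 30.00 kN.
ΣM about P: M_P − 10·3.4 − 20·0.8 + 129.1 = 0 → M_P = -79.10 kN·m.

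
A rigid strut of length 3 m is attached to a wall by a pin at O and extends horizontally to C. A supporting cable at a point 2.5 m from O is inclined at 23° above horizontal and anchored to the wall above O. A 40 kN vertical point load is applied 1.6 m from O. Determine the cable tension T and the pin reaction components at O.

ΣM about O: T·sin23°·2.5 − 40·1.6 = 0 → T = 64/(2.5·0.390731) = 65.5182 ≈ 65.52 kN.
ΣF_x = 0: O_x − T·cos23° = 0 → O_x = 65.5182 × 0.920505 = 60.31 kN.
ΣF_y = 0: O_y + T·sin23° − 40 = 0 → O_y = 40 − 65.5182 × 0.390731 = 14.40 kN.

T = 65.52 kN, O_x = 60.31 kN, O_y = 14.40 kN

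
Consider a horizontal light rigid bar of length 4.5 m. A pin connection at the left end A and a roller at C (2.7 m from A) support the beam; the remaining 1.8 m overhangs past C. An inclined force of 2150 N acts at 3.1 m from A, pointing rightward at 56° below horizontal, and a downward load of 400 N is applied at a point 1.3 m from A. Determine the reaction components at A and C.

Moments about A: C_y·2.7 − 2150·sin56°·3.1 − 400·1.3 = 0 → C_y = 6045.54/2.7 = 2239.09 ≈ 2239 N.
ΣF_y = 0: A_y + 2239.09 − 2150·sin56° − 400 = 0 → A_y = -56.66 N.
ΣF_x = 0: A_x + 2150·cos56° = 0 → A_x = -1202 N.

A_x = -1202 N, A_y = -56.66 N, C_y = 2239 N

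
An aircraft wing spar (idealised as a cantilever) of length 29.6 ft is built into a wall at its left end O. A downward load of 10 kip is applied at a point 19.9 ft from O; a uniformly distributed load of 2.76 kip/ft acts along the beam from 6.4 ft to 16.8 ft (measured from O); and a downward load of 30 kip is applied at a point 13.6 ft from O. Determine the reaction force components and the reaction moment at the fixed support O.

O_x = 0, O_y = 68.70 kip, M_O = 940.0 kip·ft

Resultant of the distributed load: 2.76 × 10.4 = 28.704 kip at 11.6 ft from O.
ΣF_x = 0: O_x = 0.
ΣF_y = 0: O_y − 10 − 2.76·10.4 − 30 = 0 → O_y = 68.70 kip.
ΣM about O: M_O − 10·19.9 − (2.76·10.4)·11.6 − 30·13.6 = 0 → M_O = 940.0 kip·ft.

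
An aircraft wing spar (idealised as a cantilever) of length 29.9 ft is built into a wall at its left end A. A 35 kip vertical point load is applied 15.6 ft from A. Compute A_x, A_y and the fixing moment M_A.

ΣF_x = 0: A_x = 0.
ΣF_y = 0: A_y − 35 = 0 → A_y = 35.00 kip.
ΣM about A: M_A − 35·15.6 = 0 → M_A = 546.0 kip·ft.

A_x = 0, A_y = 35.00 kip, M_A = 546.0 kip·ft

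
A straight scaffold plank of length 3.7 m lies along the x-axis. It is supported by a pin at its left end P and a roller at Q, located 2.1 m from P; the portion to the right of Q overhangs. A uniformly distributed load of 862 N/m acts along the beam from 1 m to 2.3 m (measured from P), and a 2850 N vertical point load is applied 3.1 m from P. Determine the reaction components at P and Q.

P_x = 0, P_y = -1117 N, Q_y = 5088 N

Resultant of the distributed load: 862 × 1.3 = 1120.6 N at 1.65 m from P.
Taking moments about P: Q_y·2.1 − (862·1.3)·1.65 − 2850·3.1 = 0 → Q_y = 10683.99/2.1 = 5087.61 ≈ 5088 N.
ΣF_y = 0: P_y + 5087.61 − 862·1.3 − 2850 = 0 → P_y = -1117 N.
ΣF_x = 0: no horizontal applied forces, so P_x = 0.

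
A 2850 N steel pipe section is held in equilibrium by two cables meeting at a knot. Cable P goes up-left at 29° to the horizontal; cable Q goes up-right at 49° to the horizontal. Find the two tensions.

T_P = 1912 N, T_Q = 2548 N

ΣF_x = 0: −T_P·cos29° + T_Q·cos49° = 0 → T_Q = 1.33314·T_P.
ΣF_y = 0: T_P·sin29° + T_Q·sin49° = 2850.
Substitute: T_P·(0.48481 + 1.33314·0.75471) = 2850 → T_P = 1911.54 ≈ 1912 N.
Then T_Q = 1.33314 × 1911.54 = 2548 N.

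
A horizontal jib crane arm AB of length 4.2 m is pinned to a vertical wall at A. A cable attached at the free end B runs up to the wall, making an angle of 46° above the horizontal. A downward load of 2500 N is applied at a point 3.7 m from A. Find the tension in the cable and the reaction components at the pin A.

ΣM about A: T·sin46°·4.2 − 2500·3.7 = 0 → T = 9250/(4.2·0.71934) = 3061.67 ≈ 3062 N.
ΣF_x = 0: A_x − T·cos46° = 0 → A_x = 3061.67 × 0.694658 = 2127 N.
ΣF_y = 0: A_y + T·sin46° − 2500 = 0 → A_y = 2500 − 3061.67 × 0.71934 = 297.6 N.

T = 3062 N, A_x = 2127 N, A_y = 297.6 N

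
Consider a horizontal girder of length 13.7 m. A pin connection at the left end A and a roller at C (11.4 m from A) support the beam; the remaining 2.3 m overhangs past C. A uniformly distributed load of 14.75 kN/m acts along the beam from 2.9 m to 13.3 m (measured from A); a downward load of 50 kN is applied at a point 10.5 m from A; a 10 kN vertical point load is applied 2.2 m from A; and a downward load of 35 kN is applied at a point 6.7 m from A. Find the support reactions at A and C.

Resultant of the distributed load: 14.75 × 10.4 = 153.4 kN at 8.1 m from A.
ΣM about A: C_y·11.4 − (14.75·10.4)·8.1 − 50·10.5 − 10·2.2 − 35·6.7 = 0 → C_y = 2024.04/11.4 = 177.547 ≈ 177.5 kN.
ΣF_y = 0: A_y + 177.547 − 14.75·10.4 − 50 − 10 − 35 = 0 → A_y = 70.85 kN.
ΣF_x = 0: no horizontal applied forces, so A_x = 0.

A_x = 0, A_y = 70.85 kN, C_y = 177.5 kN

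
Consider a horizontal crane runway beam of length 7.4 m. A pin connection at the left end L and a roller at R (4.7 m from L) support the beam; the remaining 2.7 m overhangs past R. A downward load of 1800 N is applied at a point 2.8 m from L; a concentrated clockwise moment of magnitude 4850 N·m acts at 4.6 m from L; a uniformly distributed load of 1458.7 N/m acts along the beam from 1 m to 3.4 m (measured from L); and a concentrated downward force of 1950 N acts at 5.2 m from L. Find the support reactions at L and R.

Resultant of the distributed load: 1458.7 × 2.4 = 3500.88 N at 2.2 m from L.
ΣM about L: R_y·4.7 − 1800·2.8 − 4850 − (1458.7·2.4)·2.2 − 1950·5.2 = 0 → R_y = 27731.936/4.7 = 5900.41 ≈ 5900 N.
ΣF_y = 0: L_y + 5900.41 − 1800 − 1458.7·2.4 − 1950 = 0 → L_y = 1350 N.
ΣF_x = 0: no horizontal applied forces, so L_x = 0.

L_x = 0, L_y = 1350 N, R_y = 5900 N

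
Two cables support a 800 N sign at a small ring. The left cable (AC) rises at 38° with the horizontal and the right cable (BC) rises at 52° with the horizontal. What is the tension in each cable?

ΣF_x = 0: −T_AC·cos38° + T_BC·cos52° = 0 → T_BC = 1.27994·T_AC.
ΣF_y = 0: T_AC·sin38° + T_BC·sin52° = 800.
Substitute: T_AC·(0.615661 + 1.27994·0.788011) = 800 → T_AC = 492.53 ≈ 492.5 N.
Then T_BC = 1.27994 × 492.53 = 630.4 N.

T_AC = 492.5 N, T_BC = 630.4 N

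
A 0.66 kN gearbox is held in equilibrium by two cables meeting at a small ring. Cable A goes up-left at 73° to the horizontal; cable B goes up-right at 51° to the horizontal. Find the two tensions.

ΣF_x = 0: −T_A·cos73° + T_B·cos51° = 0 → T_B = 0.464583·T_A.
ΣF_y = 0: T_A·sin73° + T_B·sin51° = 0.66.
Substitute: T_A·(0.956305 + 0.464583·0.777146) = 0.66 → T_A = 0.501004 ≈ 0.5010 kN.
Then T_B = 0.464583 × 0.501004 = 0.2328 kN.

T_A = 0.5010 kN, T_B = 0.2328 kN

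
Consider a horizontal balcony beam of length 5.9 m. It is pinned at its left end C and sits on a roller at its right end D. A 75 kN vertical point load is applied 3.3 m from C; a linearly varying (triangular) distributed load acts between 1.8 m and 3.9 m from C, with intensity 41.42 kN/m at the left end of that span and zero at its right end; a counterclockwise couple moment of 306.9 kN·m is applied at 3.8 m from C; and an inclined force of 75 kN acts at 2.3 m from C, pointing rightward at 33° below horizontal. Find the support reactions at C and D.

C_x = -62.90 kN, C_y = 135.1 kN, D_y = 24.28 kN

Resultant of the triangular load: ½ × 41.42 × 2.1 = 43.491 kN, acting at 2.5 m from C (one-third of the span from the peak).
Taking moments about C: D_y·5.9 − 75·3.3 − (½·41.42·2.1)·2.5 + 306.9 − 75·sin33°·2.3 = 0 → D_y = 143.278/5.9 = 24.2844 ≈ 24.28 kN.
ΣF_y = 0: C_y + 24.2844 − 75 − ½·41.42·2.1 − 75·sin33° = 0 → C_y = 135.1 kN.
ΣF_x = 0: C_x + 75·cos33° = 0 → C_x = -62.90 kN.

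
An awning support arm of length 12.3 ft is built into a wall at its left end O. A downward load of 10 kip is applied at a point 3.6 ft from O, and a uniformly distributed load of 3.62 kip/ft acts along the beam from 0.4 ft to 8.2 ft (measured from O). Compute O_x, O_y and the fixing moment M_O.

O_x = 0, O_y = 38.24 kip, M_O = 157.4 kip·ft

Resultant of the distributed load: 3.62 × 7.8 = 28.236 kip at 4.3 ft from O.
ΣF_x = 0: O_x = 0.
ΣF_y = 0: O_y − 10 − 3.62·7.8 = 0 → O_y = 38.24 kip.
ΣM about O: M_O − 10·3.6 − (3.62·7.8)·4.3 = 0 → M_O = 157.4 kip·ft.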